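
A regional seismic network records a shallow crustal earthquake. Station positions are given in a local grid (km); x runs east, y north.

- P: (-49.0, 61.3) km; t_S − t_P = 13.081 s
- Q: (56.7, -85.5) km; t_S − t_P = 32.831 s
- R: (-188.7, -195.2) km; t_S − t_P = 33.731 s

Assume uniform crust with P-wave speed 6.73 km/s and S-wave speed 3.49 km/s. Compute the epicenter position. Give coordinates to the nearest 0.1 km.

Distance from S−P lag: d = Δt · v_P v_S / (v_P − v_S) = Δt · (6.73·3.49)/(6.73−3.49) ≈ 7.2493·Δt.
So d_P = 94.83, d_Q = 238.00, d_R = 244.53 km.
Circle about each station: (x + 49.0)² + (y − 61.3)² = 94.83²; (x − 56.7)² + (y + 85.5)² = 238.00²; (x + 188.7)² + (y + 195.2)² = 244.53².
Subtracting the P equation from the Q and R equations removes the quadratic terms:
211.4 x − 293.6 y = -43284.82
-279.4 x − 513.0 y = 16749.85
Solving the 2×2 system: x ≈ -142.4, y ≈ 44.9 km.
Check against P (with the unrounded x, y): √((x + 49.0)²+(y − 61.3)²) = 94.82 ≈ 94.83 km. ✓

x ≈ -142.4 km, y ≈ 44.9 km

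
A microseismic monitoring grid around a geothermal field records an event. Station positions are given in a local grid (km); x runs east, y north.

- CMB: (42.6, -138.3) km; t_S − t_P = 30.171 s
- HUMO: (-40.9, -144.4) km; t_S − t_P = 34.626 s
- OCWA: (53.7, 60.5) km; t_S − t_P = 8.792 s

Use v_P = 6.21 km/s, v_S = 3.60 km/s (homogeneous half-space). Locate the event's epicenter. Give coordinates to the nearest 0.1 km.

(109.2, 111.4)

Distance from S−P lag: d = Δt · v_P v_S / (v_P − v_S) = Δt · (6.21·3.60)/(6.21−3.60) ≈ 8.5655·Δt.
So d_CMB = 258.43, d_HUMO = 296.59, d_OCWA = 75.31 km.
Circle about each station: (x − 42.6)² + (y + 138.3)² = 258.43²; (x + 40.9)² + (y + 144.4)² = 296.59²; (x − 53.7)² + (y − 60.5)² = 75.31².
Subtracting pairs of circle equations eliminates x²+y² and gives linear equations (the radical axes):
-167.0 x − 12.2 y = -19597.04
22.2 x + 397.6 y = 46716.76
Solving the 2×2 system: x ≈ 109.2, y ≈ 111.4 km.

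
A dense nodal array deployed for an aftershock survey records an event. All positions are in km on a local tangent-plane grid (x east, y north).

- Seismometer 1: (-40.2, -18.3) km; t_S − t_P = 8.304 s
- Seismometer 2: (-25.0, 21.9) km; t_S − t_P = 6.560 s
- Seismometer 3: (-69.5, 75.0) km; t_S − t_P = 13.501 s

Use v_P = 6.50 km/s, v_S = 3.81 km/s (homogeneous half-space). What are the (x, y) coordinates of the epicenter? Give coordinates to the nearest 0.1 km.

x ≈ 32.8 km, y ≈ 4.4 km

Distance from S−P lag: d = Δt · v_P v_S / (v_P − v_S) = Δt · (6.50·3.81)/(6.50−3.81) ≈ 9.2063·Δt.
So d_Seismometer 1 = 76.45, d_Seismometer 2 = 60.39, d_Seismometer 3 = 124.29 km.
Circle about each station: (x + 40.2)² + (y + 18.3)² = 76.45²; (x + 25.0)² + (y − 21.9)² = 60.39²; (x + 69.5)² + (y − 75.0)² = 124.29².
Subtracting pairs of circle equations eliminates x²+y² and gives linear equations (the radical axes):
30.4 x + 80.4 y = 1351.33
-58.6 x + 186.6 y = -1099.08
Solving the 2×2 system: x ≈ 32.8, y ≈ 4.4 km.
Check against Seismometer 1 (with the unrounded x, y): √((x + 40.2)²+(y + 18.3)²) = 76.44 ≈ 76.45 km. ✓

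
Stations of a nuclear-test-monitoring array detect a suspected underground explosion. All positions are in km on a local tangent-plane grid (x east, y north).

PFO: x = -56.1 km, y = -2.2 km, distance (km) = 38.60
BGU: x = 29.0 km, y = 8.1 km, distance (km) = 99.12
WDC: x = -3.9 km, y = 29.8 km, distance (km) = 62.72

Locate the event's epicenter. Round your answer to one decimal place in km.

-66.4 km east, 35.0 km north

Circle about each station: (x + 56.1)² + (y + 2.2)² = 38.60²; (x − 29.0)² + (y − 8.1)² = 99.12²; (x + 3.9)² + (y − 29.8)² = 62.72².
Subtracting pairs of circle equations eliminates x²+y² and gives linear equations (the radical axes):
170.2 x + 20.6 y = -10580.25
104.4 x + 64.0 y = -4692.64
Solving the 2×2 system: x ≈ -66.4, y ≈ 35.0 km.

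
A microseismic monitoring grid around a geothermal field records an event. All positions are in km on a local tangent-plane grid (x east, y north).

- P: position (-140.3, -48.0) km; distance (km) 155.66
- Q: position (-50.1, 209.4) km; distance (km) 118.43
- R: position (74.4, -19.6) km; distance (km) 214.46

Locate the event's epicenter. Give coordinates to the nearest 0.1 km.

Circle about each station: (x + 140.3)² + (y + 48.0)² = 155.66²; (x + 50.1)² + (y − 209.4)² = 118.43²; (x − 74.4)² + (y + 19.6)² = 214.46².
Subtracting the P equation from the Q and R equations removes the quadratic terms:
180.4 x + 514.8 y = 34574.65
429.4 x + 56.8 y = -37831.63
Solving the 2×2 system: x ≈ -101.7, y ≈ 102.8 km.
Check against P (with the unrounded x, y): √((x + 140.3)²+(y + 48.0)²) = 155.66 ≈ 155.66 km. ✓

x ≈ -101.7 km, y ≈ 102.8 km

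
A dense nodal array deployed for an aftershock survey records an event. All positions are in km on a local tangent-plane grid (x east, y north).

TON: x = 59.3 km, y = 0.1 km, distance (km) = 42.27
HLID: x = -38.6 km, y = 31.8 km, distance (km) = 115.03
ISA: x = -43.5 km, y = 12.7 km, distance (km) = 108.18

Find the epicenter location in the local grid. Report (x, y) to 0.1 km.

Circle about each station: (x − 59.3)² + (y − 0.1)² = 42.27²; (x + 38.6)² + (y − 31.8)² = 115.03²; (x + 43.5)² + (y − 12.7)² = 108.18².
Subtracting the TON equation from the HLID and ISA equations removes the quadratic terms:
-195.8 x + 63.4 y = -12460.45
-205.6 x + 25.2 y = -11379.12
Solving the 2×2 system: x ≈ 50.3, y ≈ -41.2 km.
Check against TON (with the unrounded x, y): √((x − 59.3)²+(y − 0.1)²) = 42.28 ≈ 42.27 km. ✓

x ≈ 50.3 km, y ≈ -41.2 km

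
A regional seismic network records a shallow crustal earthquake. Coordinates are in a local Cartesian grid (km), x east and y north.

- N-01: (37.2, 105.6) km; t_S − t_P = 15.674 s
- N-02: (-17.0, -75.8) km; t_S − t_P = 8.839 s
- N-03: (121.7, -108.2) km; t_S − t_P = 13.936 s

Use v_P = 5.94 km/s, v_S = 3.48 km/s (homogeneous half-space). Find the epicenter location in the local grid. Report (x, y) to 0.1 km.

Distance from S−P lag: d = Δt · v_P v_S / (v_P − v_S) = Δt · (5.94·3.48)/(5.94−3.48) ≈ 8.4029·Δt.
So d_N-01 = 131.71, d_N-02 = 74.27, d_N-03 = 117.10 km.
Circle about each station: (x − 37.2)² + (y − 105.6)² = 131.71²; (x + 17.0)² + (y + 75.8)² = 74.27²; (x − 121.7)² + (y + 108.2)² = 117.10².
Subtracting the N-01 equation from the N-02 and N-03 equations removes the quadratic terms:
-108.4 x − 362.8 y = 5330.93
169.0 x − 427.6 y = 17618.04
Solving the 2×2 system: x ≈ 38.2, y ≈ -26.1 km.

38.2 km east, -26.1 km north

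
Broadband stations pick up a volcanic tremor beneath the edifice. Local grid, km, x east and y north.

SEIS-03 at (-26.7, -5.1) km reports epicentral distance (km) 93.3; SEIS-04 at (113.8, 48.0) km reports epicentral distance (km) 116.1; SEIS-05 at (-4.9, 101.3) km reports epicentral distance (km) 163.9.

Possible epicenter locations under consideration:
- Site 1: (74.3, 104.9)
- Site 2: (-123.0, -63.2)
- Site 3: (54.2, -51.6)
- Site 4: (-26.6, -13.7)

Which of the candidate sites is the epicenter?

For each candidate, compare |candidate − station| to the reported distance:
Site 1: residuals SEIS-03 56.0, SEIS-04 46.8, SEIS-05 84.6 → max 84.6 km
Site 2: residuals SEIS-03 19.2, SEIS-04 145.5, SEIS-05 38.6 → max 145.5 km
Site 3: residuals SEIS-03 0.0, SEIS-04 0.0, SEIS-05 0.0 → max 0.0 km
Site 4: residuals SEIS-03 84.7, SEIS-04 37.3, SEIS-05 46.9 → max 84.7 km
Only Site 3 has all residuals ≈ 0.

Site 3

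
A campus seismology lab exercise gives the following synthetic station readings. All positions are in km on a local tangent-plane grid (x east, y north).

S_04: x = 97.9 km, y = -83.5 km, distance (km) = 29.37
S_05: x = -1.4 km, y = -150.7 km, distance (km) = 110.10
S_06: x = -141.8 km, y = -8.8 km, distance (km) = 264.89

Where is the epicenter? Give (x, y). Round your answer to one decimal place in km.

Circle about each station: (x − 97.9)² + (y + 83.5)² = 29.37²; (x + 1.4)² + (y + 150.7)² = 110.10²; (x + 141.8)² + (y + 8.8)² = 264.89².
Subtracting pairs of circle equations eliminates x²+y² and gives linear equations (the radical axes):
-198.6 x − 134.4 y = -5103.62
-479.4 x + 149.4 y = -65676.10
Solving the 2×2 system: x ≈ 101.9, y ≈ -112.6 km.

(101.9, -112.6)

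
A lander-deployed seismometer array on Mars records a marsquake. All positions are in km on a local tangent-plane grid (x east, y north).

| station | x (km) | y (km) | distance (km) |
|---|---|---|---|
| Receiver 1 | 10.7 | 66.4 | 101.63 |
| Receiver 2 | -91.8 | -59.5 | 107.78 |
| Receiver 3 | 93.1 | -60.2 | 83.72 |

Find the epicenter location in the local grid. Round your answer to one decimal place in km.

Circle about each station: (x − 10.7)² + (y − 66.4)² = 101.63²; (x + 91.8)² + (y + 59.5)² = 107.78²; (x − 93.1)² + (y + 60.2)² = 83.72².
Subtracting the Receiver 1 equation from the Receiver 2 and Receiver 3 equations removes the quadratic terms:
-205.0 x − 251.8 y = 6156.17
164.8 x − 253.2 y = 11087.82
Solving the 2×2 system: x ≈ 13.2, y ≈ -35.2 km.

13.2 km east, -35.2 km north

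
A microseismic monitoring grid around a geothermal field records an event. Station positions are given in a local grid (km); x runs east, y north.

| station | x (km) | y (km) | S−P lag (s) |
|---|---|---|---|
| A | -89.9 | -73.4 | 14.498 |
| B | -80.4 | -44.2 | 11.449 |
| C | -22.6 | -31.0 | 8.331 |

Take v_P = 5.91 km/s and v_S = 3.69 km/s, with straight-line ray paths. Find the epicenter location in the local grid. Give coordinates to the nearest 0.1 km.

Distance from S−P lag: d = Δt · v_P v_S / (v_P − v_S) = Δt · (5.91·3.69)/(5.91−3.69) ≈ 9.8234·Δt.
So d_A = 142.42, d_B = 112.47, d_C = 81.84 km.
Circle about each station: (x + 89.9)² + (y + 73.4)² = 142.42²; (x + 80.4)² + (y + 44.2)² = 112.47²; (x + 22.6)² + (y + 31.0)² = 81.84².
Subtracting the A equation from the B and C equations removes the quadratic terms:
19.0 x + 58.4 y = 2582.19
134.6 x + 84.8 y = 1587.86
Solving the 2×2 system: x ≈ -20.2, y ≈ 50.8 km.

-20.2 km east, 50.8 km north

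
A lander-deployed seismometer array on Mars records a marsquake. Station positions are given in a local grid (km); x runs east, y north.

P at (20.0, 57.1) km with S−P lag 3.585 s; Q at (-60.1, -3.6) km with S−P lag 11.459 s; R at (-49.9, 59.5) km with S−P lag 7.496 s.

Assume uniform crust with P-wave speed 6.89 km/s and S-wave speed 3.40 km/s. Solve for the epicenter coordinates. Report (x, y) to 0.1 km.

Distance from S−P lag: d = Δt · v_P v_S / (v_P − v_S) = Δt · (6.89·3.40)/(6.89−3.40) ≈ 6.7123·Δt.
So d_P = 24.06, d_Q = 76.92, d_R = 50.32 km.
Circle about each station: (x − 20.0)² + (y − 57.1)² = 24.06²; (x + 60.1)² + (y + 3.6)² = 76.92²; (x + 49.9)² + (y − 59.5)² = 50.32².
Subtracting the P equation from the Q and R equations removes the quadratic terms:
-160.2 x − 121.4 y = -5373.24
-139.8 x + 4.8 y = 416.63
Solving the 2×2 system: x ≈ -1.4, y ≈ 46.1 km.

(-1.4, 46.1)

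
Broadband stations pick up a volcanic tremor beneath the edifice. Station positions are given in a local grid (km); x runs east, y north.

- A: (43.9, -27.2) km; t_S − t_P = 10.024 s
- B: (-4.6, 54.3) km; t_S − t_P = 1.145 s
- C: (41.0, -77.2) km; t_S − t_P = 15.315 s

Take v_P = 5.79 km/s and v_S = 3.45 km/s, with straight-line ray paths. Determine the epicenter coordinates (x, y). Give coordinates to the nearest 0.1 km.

Distance from S−P lag: d = Δt · v_P v_S / (v_P − v_S) = Δt · (5.79·3.45)/(5.79−3.45) ≈ 8.5365·Δt.
So d_A = 85.57, d_B = 9.77, d_C = 130.74 km.
Circle about each station: (x − 43.9)² + (y + 27.2)² = 85.57²; (x + 4.6)² + (y − 54.3)² = 9.77²; (x − 41.0)² + (y + 77.2)² = 130.74².
Subtracting the A equation from the B and C equations removes the quadratic terms:
-97.0 x + 163.0 y = 7529.37
-5.8 x − 100.0 y = -4796.93
Solving the 2×2 system: x ≈ 2.7, y ≈ 47.8 km.
Check against A (with the unrounded x, y): √((x − 43.9)²+(y + 27.2)²) = 85.57 ≈ 85.57 km. ✓

(2.7, 47.8)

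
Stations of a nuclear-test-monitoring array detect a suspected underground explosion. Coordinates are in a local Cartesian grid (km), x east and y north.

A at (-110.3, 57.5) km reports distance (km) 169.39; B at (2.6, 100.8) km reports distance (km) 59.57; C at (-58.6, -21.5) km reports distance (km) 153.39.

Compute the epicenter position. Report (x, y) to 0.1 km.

57.8 km east, 78.4 km north

Circle about each station: (x + 110.3)² + (y − 57.5)² = 169.39²; (x − 2.6)² + (y − 100.8)² = 59.57²; (x + 58.6)² + (y + 21.5)² = 153.39².
Subtracting pairs of circle equations eliminates x²+y² and gives linear equations (the radical axes):
225.8 x + 86.6 y = 19839.45
103.4 x − 158.0 y = -6411.65
Solving the 2×2 system: x ≈ 57.8, y ≈ 78.4 km.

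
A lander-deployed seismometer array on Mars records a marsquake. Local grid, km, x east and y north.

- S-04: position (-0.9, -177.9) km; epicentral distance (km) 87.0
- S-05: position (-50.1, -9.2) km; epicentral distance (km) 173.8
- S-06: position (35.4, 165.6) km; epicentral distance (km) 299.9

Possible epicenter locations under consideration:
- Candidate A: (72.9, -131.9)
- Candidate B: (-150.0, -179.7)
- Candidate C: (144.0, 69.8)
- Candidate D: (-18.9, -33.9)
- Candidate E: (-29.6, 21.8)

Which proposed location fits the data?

For each candidate, compare |candidate − station| to the reported distance:
Candidate A: residuals S-04 0.0, S-05 0.1, S-06 0.0 → max 0.1 km
Candidate B: residuals S-04 62.1, S-05 23.8, S-06 92.0 → max 92.0 km
Candidate C: residuals S-04 200.0, S-05 35.8, S-06 155.1 → max 200.0 km
Candidate D: residuals S-04 58.1, S-05 134.0, S-06 93.1 → max 134.0 km
Candidate E: residuals S-04 114.8, S-05 136.6, S-06 142.1 → max 142.1 km
Only Candidate A has all residuals ≈ 0.

Candidate A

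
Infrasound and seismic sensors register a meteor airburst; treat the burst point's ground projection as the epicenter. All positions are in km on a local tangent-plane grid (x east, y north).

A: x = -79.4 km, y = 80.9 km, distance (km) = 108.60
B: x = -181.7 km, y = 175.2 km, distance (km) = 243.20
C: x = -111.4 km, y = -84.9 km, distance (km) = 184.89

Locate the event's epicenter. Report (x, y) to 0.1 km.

Circle about each station: (x + 79.4)² + (y − 80.9)² = 108.60²; (x + 181.7)² + (y − 175.2)² = 243.20²; (x + 111.4)² + (y + 84.9)² = 184.89².
Subtracting pairs of circle equations eliminates x²+y² and gives linear equations (the radical axes):
-204.6 x + 188.6 y = 3508.48
-64.0 x − 331.6 y = -15621.55
Solving the 2×2 system: x ≈ 22.3, y ≈ 42.8 km.

22.3 km east, 42.8 km north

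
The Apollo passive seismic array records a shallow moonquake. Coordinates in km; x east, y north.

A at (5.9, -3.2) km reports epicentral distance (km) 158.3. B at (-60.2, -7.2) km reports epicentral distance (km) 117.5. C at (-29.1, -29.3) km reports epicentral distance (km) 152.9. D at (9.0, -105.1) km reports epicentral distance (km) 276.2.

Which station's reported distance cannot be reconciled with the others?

D

Solve using three stations at a time. Using A, B, C (subtract circle equations pairwise → linear system) gives (x, y) ≈ (-118.3, 94.7).
Distances from that point to each station vs reported:
  A: calculated 158.1 vs reported 158.3 → residual 0.2 km
  B: calculated 117.3 vs reported 117.5 → residual 0.2 km
  C: calculated 152.7 vs reported 152.9 → residual 0.2 km
  D: calculated 236.9 vs reported 276.2 → residual 39.3 km
A, B, C are mutually consistent (residuals ≈ 0); D is off by 39.3 km.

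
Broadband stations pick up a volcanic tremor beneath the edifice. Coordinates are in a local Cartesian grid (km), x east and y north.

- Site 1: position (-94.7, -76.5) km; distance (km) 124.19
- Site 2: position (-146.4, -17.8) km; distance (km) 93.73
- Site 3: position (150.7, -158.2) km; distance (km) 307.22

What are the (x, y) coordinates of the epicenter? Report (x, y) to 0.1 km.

Circle about each station: (x + 94.7)² + (y + 76.5)² = 124.19²; (x + 146.4)² + (y + 17.8)² = 93.73²; (x − 150.7)² + (y + 158.2)² = 307.22².
Subtracting the Site 1 equation from the Site 2 and Site 3 equations removes the quadratic terms:
-103.4 x + 117.4 y = 13567.30
490.8 x − 163.4 y = -46043.58
Solving the 2×2 system: x ≈ -78.3, y ≈ 46.6 km.
Check against Site 1 (with the unrounded x, y): √((x + 94.7)²+(y + 76.5)²) = 124.19 ≈ 124.19 km. ✓

(-78.3, 46.6)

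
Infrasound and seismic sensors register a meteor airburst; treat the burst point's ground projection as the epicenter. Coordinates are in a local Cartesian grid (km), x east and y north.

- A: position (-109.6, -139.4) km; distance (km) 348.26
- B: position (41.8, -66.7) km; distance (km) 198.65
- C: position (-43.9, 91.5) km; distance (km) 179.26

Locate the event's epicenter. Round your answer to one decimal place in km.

(134.5, 109.0)

Circle about each station: (x + 109.6)² + (y + 139.4)² = 348.26²; (x − 41.8)² + (y + 66.7)² = 198.65²; (x + 43.9)² + (y − 91.5)² = 179.26².
Subtracting pairs of circle equations eliminates x²+y² and gives linear equations (the radical axes):
302.8 x + 145.4 y = 56574.82
131.4 x + 461.8 y = 68005.82
Solving the 2×2 system: x ≈ 134.5, y ≈ 109.0 km.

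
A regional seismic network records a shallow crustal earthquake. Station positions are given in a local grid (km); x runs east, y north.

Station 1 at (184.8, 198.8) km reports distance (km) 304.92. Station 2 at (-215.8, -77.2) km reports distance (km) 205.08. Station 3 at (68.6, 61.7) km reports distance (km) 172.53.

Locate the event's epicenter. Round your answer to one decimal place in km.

Circle about each station: (x − 184.8)² + (y − 198.8)² = 304.92²; (x + 215.8)² + (y + 77.2)² = 205.08²; (x − 68.6)² + (y − 61.7)² = 172.53².
Subtracting the Station 1 equation from the Station 2 and Station 3 equations removes the quadratic terms:
-801.2 x − 552.0 y = 29775.40
-232.4 x − 274.2 y = -1950.02
Solving the 2×2 system: x ≈ -101.1, y ≈ 92.8 km.

(-101.1, 92.8)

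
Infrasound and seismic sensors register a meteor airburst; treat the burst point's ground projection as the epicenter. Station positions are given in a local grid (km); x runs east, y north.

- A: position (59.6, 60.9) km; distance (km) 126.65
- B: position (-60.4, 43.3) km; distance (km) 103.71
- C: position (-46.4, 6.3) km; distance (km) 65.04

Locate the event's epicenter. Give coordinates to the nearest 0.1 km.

Circle about each station: (x − 59.6)² + (y − 60.9)² = 126.65²; (x + 60.4)² + (y − 43.3)² = 103.71²; (x + 46.4)² + (y − 6.3)² = 65.04².
Subtracting pairs of circle equations eliminates x²+y² and gives linear equations (the radical axes):
-240.0 x − 35.2 y = 3546.54
-212.0 x − 109.2 y = 6741.70
Solving the 2×2 system: x ≈ -8.0, y ≈ -46.2 km.

(-8.0, -46.2)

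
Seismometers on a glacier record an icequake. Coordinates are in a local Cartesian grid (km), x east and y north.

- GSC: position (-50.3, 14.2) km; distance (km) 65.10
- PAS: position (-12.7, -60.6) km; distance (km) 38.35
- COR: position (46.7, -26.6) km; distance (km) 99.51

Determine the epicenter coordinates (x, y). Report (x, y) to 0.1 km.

(-49.8, -50.9)

Circle about each station: (x + 50.3)² + (y − 14.2)² = 65.10²; (x + 12.7)² + (y + 60.6)² = 38.35²; (x − 46.7)² + (y + 26.6)² = 99.51².
Subtracting the GSC equation from the PAS and COR equations removes the quadratic terms:
75.2 x − 149.6 y = 3869.21
194.0 x − 81.6 y = -5507.51
Solving the 2×2 system: x ≈ -49.8, y ≈ -50.9 km.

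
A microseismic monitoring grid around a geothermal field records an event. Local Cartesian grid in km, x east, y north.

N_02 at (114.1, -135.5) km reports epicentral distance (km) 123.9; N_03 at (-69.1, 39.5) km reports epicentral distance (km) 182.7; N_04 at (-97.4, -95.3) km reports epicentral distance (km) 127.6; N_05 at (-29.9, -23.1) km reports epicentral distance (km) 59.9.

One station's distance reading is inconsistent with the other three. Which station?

Solve using three stations at a time. Using N_02, N_04, N_05 (subtract circle equations pairwise → linear system) gives (x, y) ≈ (22.6, -51.9).
Distances from that point to each station vs reported:
  N_02: calculated 123.9 vs reported 123.9 → residual 0.0 km
  N_03: calculated 129.5 vs reported 182.7 → residual 53.2 km
  N_04: calculated 127.6 vs reported 127.6 → residual 0.0 km
  N_05: calculated 59.9 vs reported 59.9 → residual 0.0 km
N_02, N_04, N_05 are mutually consistent (residuals ≈ 0); N_03 is off by 53.2 km.

N_03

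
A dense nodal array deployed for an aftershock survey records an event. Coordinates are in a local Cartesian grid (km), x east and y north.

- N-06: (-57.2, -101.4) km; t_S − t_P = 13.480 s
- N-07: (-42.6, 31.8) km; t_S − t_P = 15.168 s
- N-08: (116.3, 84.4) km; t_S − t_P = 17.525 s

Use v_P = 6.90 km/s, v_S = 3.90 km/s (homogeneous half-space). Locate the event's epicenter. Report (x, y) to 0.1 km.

56.8 km east, -61.1 km north

Distance from S−P lag: d = Δt · v_P v_S / (v_P − v_S) = Δt · (6.90·3.90)/(6.90−3.90) ≈ 8.9700·Δt.
So d_N-06 = 120.92, d_N-07 = 136.06, d_N-08 = 157.20 km.
Circle about each station: (x + 57.2)² + (y + 101.4)² = 120.92²; (x + 42.6)² + (y − 31.8)² = 136.06²; (x − 116.3)² + (y − 84.4)² = 157.20².
Subtracting the N-06 equation from the N-07 and N-08 equations removes the quadratic terms:
29.2 x + 266.4 y = -14618.48
347.0 x + 371.6 y = -2994.94
Solving the 2×2 system: x ≈ 56.8, y ≈ -61.1 km.
Check against N-06 (with the unrounded x, y): √((x + 57.2)²+(y + 101.4)²) = 120.91 ≈ 120.92 km. ✓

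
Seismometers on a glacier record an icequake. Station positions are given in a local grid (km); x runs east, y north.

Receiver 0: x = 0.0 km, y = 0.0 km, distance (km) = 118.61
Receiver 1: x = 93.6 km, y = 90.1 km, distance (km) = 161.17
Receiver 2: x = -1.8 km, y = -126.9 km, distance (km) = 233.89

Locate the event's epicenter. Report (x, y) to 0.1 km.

(-67.4, 97.6)

Circle about each station: x² + y² = 118.61²; (x − 93.6)² + (y − 90.1)² = 161.17²; (x + 1.8)² + (y + 126.9)² = 233.89².
Subtracting pairs of circle equations eliminates x²+y² and gives linear equations (the radical axes):
187.2 x + 180.2 y = 4971.53
-3.6 x − 253.8 y = -24529.35
Solving the 2×2 system: x ≈ -67.4, y ≈ 97.6 km.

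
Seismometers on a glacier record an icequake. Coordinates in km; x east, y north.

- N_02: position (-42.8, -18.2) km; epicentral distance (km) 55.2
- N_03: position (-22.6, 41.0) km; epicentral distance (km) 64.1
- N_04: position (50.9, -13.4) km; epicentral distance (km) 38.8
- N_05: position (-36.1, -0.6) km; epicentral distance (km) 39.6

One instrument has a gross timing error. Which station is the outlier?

N_05

Solve using three stations at a time. Using N_02, N_03, N_04 (subtract circle equations pairwise → linear system) gives (x, y) ≈ (12.1, -12.9).
Distances from that point to each station vs reported:
  N_02: calculated 55.2 vs reported 55.2 → residual 0.0 km
  N_03: calculated 64.1 vs reported 64.1 → residual 0.0 km
  N_04: calculated 38.8 vs reported 38.8 → residual 0.0 km
  N_05: calculated 49.8 vs reported 39.6 → residual 10.2 km
N_02, N_03, N_04 are mutually consistent (residuals ≈ 0); N_05 is off by 10.2 km.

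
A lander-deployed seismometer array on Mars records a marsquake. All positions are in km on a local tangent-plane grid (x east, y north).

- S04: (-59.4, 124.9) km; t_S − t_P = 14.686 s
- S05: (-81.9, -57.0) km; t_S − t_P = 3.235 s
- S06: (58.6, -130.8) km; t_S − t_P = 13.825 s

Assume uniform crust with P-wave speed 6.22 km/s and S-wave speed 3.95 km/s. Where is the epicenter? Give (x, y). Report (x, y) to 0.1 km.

Distance from S−P lag: d = Δt · v_P v_S / (v_P − v_S) = Δt · (6.22·3.95)/(6.22−3.95) ≈ 10.8233·Δt.
So d_S04 = 158.95, d_S05 = 35.01, d_S06 = 149.63 km.
Circle about each station: (x + 59.4)² + (y − 124.9)² = 158.95²; (x + 81.9)² + (y + 57.0)² = 35.01²; (x − 58.6)² + (y + 130.8)² = 149.63².
Subtracting pairs of circle equations eliminates x²+y² and gives linear equations (the radical axes):
-45.0 x − 363.8 y = 14867.64
236.0 x − 511.4 y = 4290.20
Solving the 2×2 system: x ≈ -55.5, y ≈ -34.0 km.
Check against S04 (with the unrounded x, y): √((x + 59.4)²+(y − 124.9)²) = 158.95 ≈ 158.95 km. ✓

-55.5 km east, -34.0 km north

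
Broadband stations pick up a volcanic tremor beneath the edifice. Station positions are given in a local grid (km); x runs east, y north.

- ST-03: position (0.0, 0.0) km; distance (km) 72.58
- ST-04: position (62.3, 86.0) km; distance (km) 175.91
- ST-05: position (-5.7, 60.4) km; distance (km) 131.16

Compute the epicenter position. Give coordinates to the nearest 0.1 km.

-18.8 km east, -70.1 km north

Circle about each station: x² + y² = 72.58²; (x − 62.3)² + (y − 86.0)² = 175.91²; (x + 5.7)² + (y − 60.4)² = 131.16².
Subtracting the ST-03 equation from the ST-04 and ST-05 equations removes the quadratic terms:
124.6 x + 172.0 y = -14399.18
-11.4 x + 120.8 y = -8254.44
Solving the 2×2 system: x ≈ -18.8, y ≈ -70.1 km.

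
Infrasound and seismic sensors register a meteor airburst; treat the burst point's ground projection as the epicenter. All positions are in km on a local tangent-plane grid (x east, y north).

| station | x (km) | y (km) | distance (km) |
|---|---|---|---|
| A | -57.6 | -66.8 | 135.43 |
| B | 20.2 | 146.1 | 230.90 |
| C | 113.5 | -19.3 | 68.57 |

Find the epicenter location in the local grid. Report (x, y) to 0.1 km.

Circle about each station: (x + 57.6)² + (y + 66.8)² = 135.43²; (x − 20.2)² + (y − 146.1)² = 230.90²; (x − 113.5)² + (y + 19.3)² = 68.57².
Subtracting the A equation from the B and C equations removes the quadratic terms:
155.6 x + 425.8 y = -21000.28
342.2 x + 95.0 y = 19114.18
Solving the 2×2 system: x ≈ 77.4, y ≈ -77.6 km.

77.4 km east, -77.6 km north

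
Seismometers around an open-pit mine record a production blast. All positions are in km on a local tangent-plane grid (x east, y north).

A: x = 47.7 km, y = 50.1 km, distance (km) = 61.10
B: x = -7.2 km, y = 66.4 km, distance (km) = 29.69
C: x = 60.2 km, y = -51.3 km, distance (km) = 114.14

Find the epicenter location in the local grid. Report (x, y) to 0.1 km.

Circle about each station: (x − 47.7)² + (y − 50.1)² = 61.10²; (x + 7.2)² + (y − 66.4)² = 29.69²; (x − 60.2)² + (y + 51.3)² = 114.14².
Subtracting the A equation from the B and C equations removes the quadratic terms:
-109.8 x + 32.6 y = 2527.21
25.0 x − 202.8 y = -7824.30
Solving the 2×2 system: x ≈ -12.0, y ≈ 37.1 km.
Check against A (with the unrounded x, y): √((x − 47.7)²+(y − 50.1)²) = 61.10 ≈ 61.10 km. ✓

-12.0 km east, 37.1 km north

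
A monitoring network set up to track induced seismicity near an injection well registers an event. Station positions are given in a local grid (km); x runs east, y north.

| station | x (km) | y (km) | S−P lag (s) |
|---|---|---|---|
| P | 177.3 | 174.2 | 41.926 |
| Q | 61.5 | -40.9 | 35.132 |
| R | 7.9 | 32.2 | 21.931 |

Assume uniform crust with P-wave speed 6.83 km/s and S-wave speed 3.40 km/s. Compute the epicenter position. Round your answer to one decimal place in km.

Distance from S−P lag: d = Δt · v_P v_S / (v_P − v_S) = Δt · (6.83·3.40)/(6.83−3.40) ≈ 6.7703·Δt.
So d_P = 283.85, d_Q = 237.85, d_R = 148.48 km.
Circle about each station: (x − 177.3)² + (y − 174.2)² = 283.85²; (x − 61.5)² + (y + 40.9)² = 237.85²; (x − 7.9)² + (y − 32.2)² = 148.48².
Subtracting the P equation from the Q and R equations removes the quadratic terms:
-231.6 x − 430.2 y = -32327.67
-338.8 x − 284.0 y = -2157.17
Solving the 2×2 system: x ≈ -103.2, y ≈ 130.7 km.
Check against P (with the unrounded x, y): √((x − 177.3)²+(y − 174.2)²) = 283.85 ≈ 283.85 km. ✓

-103.2 km east, 130.7 km north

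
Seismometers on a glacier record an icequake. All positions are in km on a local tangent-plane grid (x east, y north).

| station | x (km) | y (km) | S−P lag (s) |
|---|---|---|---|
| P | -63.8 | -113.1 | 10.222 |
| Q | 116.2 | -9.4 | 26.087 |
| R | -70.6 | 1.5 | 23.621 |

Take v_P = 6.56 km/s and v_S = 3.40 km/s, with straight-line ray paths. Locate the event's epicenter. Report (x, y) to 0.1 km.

Distance from S−P lag: d = Δt · v_P v_S / (v_P − v_S) = Δt · (6.56·3.40)/(6.56−3.40) ≈ 7.0582·Δt.
So d_P = 72.15, d_Q = 184.13, d_R = 166.72 km.
Circle about each station: (x + 63.8)² + (y + 113.1)² = 72.15²; (x − 116.2)² + (y + 9.4)² = 184.13²; (x + 70.6)² + (y − 1.5)² = 166.72².
Subtracting the P equation from the Q and R equations removes the quadratic terms:
360.0 x + 207.4 y = -31969.48
-13.6 x + 229.2 y = -34465.38
Solving the 2×2 system: x ≈ -2.1, y ≈ -150.5 km.

x ≈ -2.1 km, y ≈ -150.5 km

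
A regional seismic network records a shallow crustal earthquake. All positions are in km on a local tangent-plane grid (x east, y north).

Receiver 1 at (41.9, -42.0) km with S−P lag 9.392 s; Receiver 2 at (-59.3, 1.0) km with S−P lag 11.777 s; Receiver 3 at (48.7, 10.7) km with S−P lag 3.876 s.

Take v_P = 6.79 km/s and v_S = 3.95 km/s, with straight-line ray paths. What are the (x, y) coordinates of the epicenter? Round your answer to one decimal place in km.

x ≈ 42.1 km, y ≈ 46.7 km

Distance from S−P lag: d = Δt · v_P v_S / (v_P − v_S) = Δt · (6.79·3.95)/(6.79−3.95) ≈ 9.4438·Δt.
So d_Receiver 1 = 88.70, d_Receiver 2 = 111.22, d_Receiver 3 = 36.60 km.
Circle about each station: (x − 41.9)² + (y + 42.0)² = 88.70²; (x + 59.3)² + (y − 1.0)² = 111.22²; (x − 48.7)² + (y − 10.7)² = 36.60².
Subtracting the Receiver 1 equation from the Receiver 2 and Receiver 3 equations removes the quadratic terms:
-202.4 x + 86.0 y = -4504.32
13.6 x + 105.4 y = 5494.70
Solving the 2×2 system: x ≈ 42.1, y ≈ 46.7 km.
Check against Receiver 1 (with the unrounded x, y): √((x − 41.9)²+(y + 42.0)²) = 88.70 ≈ 88.70 km. ✓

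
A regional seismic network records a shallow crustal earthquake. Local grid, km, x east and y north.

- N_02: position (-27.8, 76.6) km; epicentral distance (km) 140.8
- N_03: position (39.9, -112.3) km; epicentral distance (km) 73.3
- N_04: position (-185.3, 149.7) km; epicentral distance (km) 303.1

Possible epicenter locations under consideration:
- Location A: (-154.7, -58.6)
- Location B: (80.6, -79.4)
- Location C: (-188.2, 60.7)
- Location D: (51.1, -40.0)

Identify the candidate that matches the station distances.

Location D

For each candidate, compare |candidate − station| to the reported distance:
Location A: residuals N_02 44.6, N_03 128.6, N_04 92.6 → max 128.6 km
Location B: residuals N_02 49.2, N_03 21.0, N_04 47.9 → max 49.2 km
Location C: residuals N_02 20.4, N_03 213.0, N_04 214.1 → max 214.1 km
Location D: residuals N_02 0.0, N_03 0.1, N_04 0.0 → max 0.1 km
Only Location D has all residuals ≈ 0.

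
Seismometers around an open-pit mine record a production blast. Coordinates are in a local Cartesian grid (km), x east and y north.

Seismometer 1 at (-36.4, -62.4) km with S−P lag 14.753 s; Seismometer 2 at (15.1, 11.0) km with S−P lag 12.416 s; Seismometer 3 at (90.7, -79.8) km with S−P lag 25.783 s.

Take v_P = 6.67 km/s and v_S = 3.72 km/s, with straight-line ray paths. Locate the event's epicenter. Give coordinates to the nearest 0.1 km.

-80.2 km east, 53.7 km north

Distance from S−P lag: d = Δt · v_P v_S / (v_P − v_S) = Δt · (6.67·3.72)/(6.67−3.72) ≈ 8.4110·Δt.
So d_Seismometer 1 = 124.09, d_Seismometer 2 = 104.43, d_Seismometer 3 = 216.86 km.
Circle about each station: (x + 36.4)² + (y + 62.4)² = 124.09²; (x − 15.1)² + (y − 11.0)² = 104.43²; (x − 90.7)² + (y + 79.8)² = 216.86².
Subtracting the Seismometer 1 equation from the Seismometer 2 and Seismometer 3 equations removes the quadratic terms:
103.0 x + 146.8 y = -377.01
254.2 x − 34.8 y = -22254.12
Solving the 2×2 system: x ≈ -80.2, y ≈ 53.7 km.
Check against Seismometer 1 (with the unrounded x, y): √((x + 36.4)²+(y + 62.4)²) = 124.08 ≈ 124.09 km. ✓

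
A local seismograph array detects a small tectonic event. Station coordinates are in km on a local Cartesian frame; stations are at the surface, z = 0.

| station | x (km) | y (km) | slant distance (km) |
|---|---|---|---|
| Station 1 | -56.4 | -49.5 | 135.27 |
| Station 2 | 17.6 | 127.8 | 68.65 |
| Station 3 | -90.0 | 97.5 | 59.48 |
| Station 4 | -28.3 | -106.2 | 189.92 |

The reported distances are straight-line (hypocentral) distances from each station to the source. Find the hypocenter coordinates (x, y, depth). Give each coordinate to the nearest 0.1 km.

Each station gives a sphere (x−x_i)² + (y−y_i)² + z² = d_i² (stations at z=0).
Subtracting the Station 1 sphere from Station 2 and Station 3: z² cancels, leaving linear equations in x and y:
148.0 x + 354.6 y = 24596.54
-67.2 x + 294.0 y = 26735.14
Solving: x ≈ -33.396, y ≈ 83.303 km (keep extra digits for the depth step; rounded: -33.4, 83.3).
Then from the Station 1 sphere: z² = 135.27² − (x + 56.4)² − (y + 49.5)² with x = -33.396, y = 83.303, so z ≈ 11.496 ≈ 11.5 km.

(-33.4, 83.3, 11.5)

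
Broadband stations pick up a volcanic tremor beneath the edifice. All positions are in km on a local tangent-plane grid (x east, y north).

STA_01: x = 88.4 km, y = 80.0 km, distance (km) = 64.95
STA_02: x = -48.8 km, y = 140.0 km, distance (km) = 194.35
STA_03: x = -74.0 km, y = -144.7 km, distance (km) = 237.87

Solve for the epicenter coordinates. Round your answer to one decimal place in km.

101.1 km east, 16.3 km north

Circle about each station: (x − 88.4)² + (y − 80.0)² = 64.95²; (x + 48.8)² + (y − 140.0)² = 194.35²; (x + 74.0)² + (y + 144.7)² = 237.87².
Subtracting the STA_01 equation from the STA_02 and STA_03 equations removes the quadratic terms:
-274.4 x + 120.0 y = -25786.54
-324.8 x − 449.4 y = -40164.10
Solving the 2×2 system: x ≈ 101.1, y ≈ 16.3 km.
Check against STA_01 (with the unrounded x, y): √((x − 88.4)²+(y − 80.0)²) = 64.95 ≈ 64.95 km. ✓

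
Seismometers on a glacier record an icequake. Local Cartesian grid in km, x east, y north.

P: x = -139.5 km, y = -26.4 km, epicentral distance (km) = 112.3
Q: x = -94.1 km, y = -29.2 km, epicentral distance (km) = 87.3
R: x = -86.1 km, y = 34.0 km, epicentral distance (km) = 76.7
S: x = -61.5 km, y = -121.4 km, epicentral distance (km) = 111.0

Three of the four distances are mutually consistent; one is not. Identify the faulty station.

Q

Solve using three stations at a time. Using P, R, S (subtract circle equations pairwise → linear system) gives (x, y) ≈ (-27.7, -15.7).
Distances from that point to each station vs reported:
  P: calculated 112.3 vs reported 112.3 → residual 0.0 km
  Q: calculated 67.7 vs reported 87.3 → residual 19.6 km
  R: calculated 76.6 vs reported 76.7 → residual 0.1 km
  S: calculated 111.0 vs reported 111.0 → residual 0.0 km
P, R, S are mutually consistent (residuals ≈ 0); Q is off by 19.6 km.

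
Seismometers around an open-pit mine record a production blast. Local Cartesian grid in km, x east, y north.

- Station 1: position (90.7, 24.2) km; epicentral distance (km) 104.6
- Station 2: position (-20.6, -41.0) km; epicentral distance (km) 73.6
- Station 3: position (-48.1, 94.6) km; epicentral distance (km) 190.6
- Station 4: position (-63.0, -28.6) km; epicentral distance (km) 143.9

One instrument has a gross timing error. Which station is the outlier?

Solve using three stations at a time. Using Station 1, Station 2, Station 3 (subtract circle equations pairwise → linear system) gives (x, y) ≈ (46.7, -70.7).
Distances from that point to each station vs reported:
  Station 1: calculated 104.6 vs reported 104.6 → residual 0.0 km
  Station 2: calculated 73.6 vs reported 73.6 → residual 0.0 km
  Station 3: calculated 190.6 vs reported 190.6 → residual 0.0 km
  Station 4: calculated 117.6 vs reported 143.9 → residual 26.3 km
Station 1, Station 2, Station 3 are mutually consistent (residuals ≈ 0); Station 4 is off by 26.3 km.

Station 4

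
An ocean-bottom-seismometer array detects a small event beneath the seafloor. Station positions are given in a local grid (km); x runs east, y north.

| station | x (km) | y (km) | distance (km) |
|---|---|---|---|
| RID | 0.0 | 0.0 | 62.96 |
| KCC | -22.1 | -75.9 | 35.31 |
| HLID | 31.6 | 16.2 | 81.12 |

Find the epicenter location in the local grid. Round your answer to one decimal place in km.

Circle about each station: x² + y² = 62.96²; (x + 22.1)² + (y + 75.9)² = 35.31²; (x − 31.6)² + (y − 16.2)² = 81.12².
Subtracting pairs of circle equations eliminates x²+y² and gives linear equations (the radical axes):
-44.2 x − 151.8 y = 8966.39
63.2 x + 32.4 y = -1355.49
Solving the 2×2 system: x ≈ 10.4, y ≈ -62.1 km.

10.4 km east, -62.1 km north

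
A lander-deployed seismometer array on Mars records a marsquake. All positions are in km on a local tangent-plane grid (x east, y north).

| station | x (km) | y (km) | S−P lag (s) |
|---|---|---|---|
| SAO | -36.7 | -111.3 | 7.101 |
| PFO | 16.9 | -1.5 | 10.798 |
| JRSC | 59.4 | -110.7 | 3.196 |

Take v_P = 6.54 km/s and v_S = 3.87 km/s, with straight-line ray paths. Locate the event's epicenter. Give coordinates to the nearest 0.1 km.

x ≈ 30.1 km, y ≈ -103.0 km

Distance from S−P lag: d = Δt · v_P v_S / (v_P − v_S) = Δt · (6.54·3.87)/(6.54−3.87) ≈ 9.4793·Δt.
So d_SAO = 67.31, d_PFO = 102.36, d_JRSC = 30.30 km.
Circle about each station: (x + 36.7)² + (y + 111.3)² = 67.31²; (x − 16.9)² + (y + 1.5)² = 102.36²; (x − 59.4)² + (y + 110.7)² = 30.30².
Subtracting pairs of circle equations eliminates x²+y² and gives linear equations (the radical axes):
107.2 x + 219.6 y = -19393.65
192.2 x + 1.2 y = 5660.82
Solving the 2×2 system: x ≈ 30.1, y ≈ -103.0 km.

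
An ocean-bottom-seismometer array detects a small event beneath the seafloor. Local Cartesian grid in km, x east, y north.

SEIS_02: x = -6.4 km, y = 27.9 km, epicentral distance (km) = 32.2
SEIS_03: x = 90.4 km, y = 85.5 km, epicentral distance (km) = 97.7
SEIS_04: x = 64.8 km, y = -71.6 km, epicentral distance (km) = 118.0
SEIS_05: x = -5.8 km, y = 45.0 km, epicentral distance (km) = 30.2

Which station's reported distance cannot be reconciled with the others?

Solve using three stations at a time. Using SEIS_02, SEIS_04, SEIS_05 (subtract circle equations pairwise → linear system) gives (x, y) ≈ (23.8, 39.0).
Distances from that point to each station vs reported:
  SEIS_02: calculated 32.2 vs reported 32.2 → residual 0.0 km
  SEIS_03: calculated 81.2 vs reported 97.7 → residual 16.5 km
  SEIS_04: calculated 118.0 vs reported 118.0 → residual 0.0 km
  SEIS_05: calculated 30.2 vs reported 30.2 → residual 0.0 km
SEIS_02, SEIS_04, SEIS_05 are mutually consistent (residuals ≈ 0); SEIS_03 is off by 16.5 km.

SEIS_03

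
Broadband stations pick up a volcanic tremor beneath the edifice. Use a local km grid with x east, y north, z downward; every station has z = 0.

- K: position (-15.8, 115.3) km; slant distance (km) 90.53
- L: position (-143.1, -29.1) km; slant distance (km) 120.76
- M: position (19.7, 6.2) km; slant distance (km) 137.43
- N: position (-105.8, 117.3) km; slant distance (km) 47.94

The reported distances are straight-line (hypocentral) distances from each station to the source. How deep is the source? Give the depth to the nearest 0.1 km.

25.6 km

Each station gives a sphere (x−x_i)² + (y−y_i)² + z² = d_i² (stations at z=0).
Subtracting the K sphere from L and M: z² cancels, leaving linear equations in x and y:
-254.6 x − 288.8 y = 1393.39
71.0 x − 218.2 y = -23808.52
Solving: x ≈ -94.400, y ≈ 78.396 km (keep extra digits for the depth step; rounded: -94.4, 78.4).
Then from the K sphere: z² = 90.53² − (x + 15.8)² − (y − 115.3)² with x = -94.400, y = 78.396, so z ≈ 25.609 ≈ 25.6 km.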